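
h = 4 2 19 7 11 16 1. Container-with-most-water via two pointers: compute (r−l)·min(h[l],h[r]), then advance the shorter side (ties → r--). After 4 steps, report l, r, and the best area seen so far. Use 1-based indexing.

l=1 r=7: min(4,1)*6=6 best=6 *, r--
l=1 r=6: min(4,16)*5=20 best=20 *, l++
l=2 r=6: min(2,16)*4=8 best=20, l++
l=3 r=6: min(19,16)*3=48 best=48 *, r--

l=3, r=5, best area=48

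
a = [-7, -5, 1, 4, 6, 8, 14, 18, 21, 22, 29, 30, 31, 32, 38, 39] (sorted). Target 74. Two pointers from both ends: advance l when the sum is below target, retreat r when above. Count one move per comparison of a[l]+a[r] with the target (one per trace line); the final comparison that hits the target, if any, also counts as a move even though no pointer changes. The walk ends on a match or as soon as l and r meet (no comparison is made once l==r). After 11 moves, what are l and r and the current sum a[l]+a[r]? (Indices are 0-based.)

l=0 r=15: -7+39=32 <74, l++
l=1 r=15: -5+39=34 <74, l++
l=2 r=15: 1+39=40 <74, l++
l=3 r=15: 4+39=43 <74, l++
l=4 r=15: 6+39=45 <74, l++
l=5 r=15: 8+39=47 <74, l++
l=6 r=15: 14+39=53 <74, l++
l=7 r=15: 18+39=57 <74, l++
l=8 r=15: 21+39=60 <74, l++
l=9 r=15: 22+39=61 <74, l++
l=10 r=15: 29+39=68 <74, l++

l=11, r=15, sum=69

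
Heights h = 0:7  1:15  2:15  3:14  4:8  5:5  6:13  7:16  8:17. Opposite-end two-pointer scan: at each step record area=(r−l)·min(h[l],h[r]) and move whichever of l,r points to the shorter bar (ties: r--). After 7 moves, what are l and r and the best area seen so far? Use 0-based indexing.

l=7, r=8, best area=105

l=0 r=8: min(7,17)*8=56 best=56 *, l++
l=1 r=8: min(15,17)*7=105 best=105 *, l++
l=2 r=8: min(15,17)*6=90 best=105, l++
l=3 r=8: min(14,17)*5=70 best=105, l++
l=4 r=8: min(8,17)*4=32 best=105, l++
l=5 r=8: min(5,17)*3=15 best=105, l++
l=6 r=8: min(13,17)*2=26 best=105, l++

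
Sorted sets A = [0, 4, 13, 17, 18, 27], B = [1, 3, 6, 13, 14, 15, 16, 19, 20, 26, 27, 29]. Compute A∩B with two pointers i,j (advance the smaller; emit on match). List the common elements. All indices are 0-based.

[i=0,j=0] 0<1 → i++
[i=1,j=0] 4>1 → j++
[i=1,j=1] 4>3 → j++
[i=1,j=2] 4<6 → i++
[i=2,j=2] 13>6 → j++
[i=2,j=3] 13==13 emit → i++,j++
[i=3,j=4] 17>14 → j++
[i=3,j=5] 17>15 → j++
[i=3,j=6] 17>16 → j++
[i=3,j=7] 17<19 → i++
[i=4,j=7] 18<19 → i++
[i=5,j=7] 27>19 → j++
[i=5,j=8] 27>20 → j++
[i=5,j=9] 27>26 → j++
[i=5,j=10] 27==27 emit → i++,j++

intersection = [13, 27]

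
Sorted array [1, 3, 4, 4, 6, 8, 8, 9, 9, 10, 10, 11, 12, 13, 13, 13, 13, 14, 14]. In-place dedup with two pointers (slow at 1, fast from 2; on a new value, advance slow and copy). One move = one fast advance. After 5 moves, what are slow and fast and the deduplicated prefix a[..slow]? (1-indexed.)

slow=5, fast=7, prefix=[1, 3, 4, 6, 8]

slow=1 fast=2: a[fast]=3≠a[slow]=1 write a[2]=3, slow++,fast++
slow=2 fast=3: a[fast]=4≠a[slow]=3 write a[3]=4, slow++,fast++
slow=3 fast=4: a[fast]=4=a[slow] dup, fast++
slow=3 fast=5: a[fast]=6≠a[slow]=4 write a[4]=6, slow++,fast++
slow=4 fast=6: a[fast]=8≠a[slow]=6 write a[5]=8, slow++,fast++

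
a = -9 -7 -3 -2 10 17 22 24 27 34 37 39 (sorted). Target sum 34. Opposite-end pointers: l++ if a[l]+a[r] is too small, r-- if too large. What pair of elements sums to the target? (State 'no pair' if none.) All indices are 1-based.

(-3, 37)

l=1 r=12: -9+39=30 <34, l++
l=2 r=12: -7+39=32 <34, l++
l=3 r=12: -3+39=36 >34, r--
l=3 r=11: -3+37=34, found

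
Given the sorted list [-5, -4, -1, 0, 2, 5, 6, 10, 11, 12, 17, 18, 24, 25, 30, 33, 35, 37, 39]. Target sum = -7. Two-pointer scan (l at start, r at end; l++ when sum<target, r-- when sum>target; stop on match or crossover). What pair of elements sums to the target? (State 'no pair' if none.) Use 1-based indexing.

no pair

l=1 r=19: -5+39=34 >-7, r--
l=1 r=18: -5+37=32 >-7, r--
l=1 r=17: -5+35=30 >-7, r--
l=1 r=16: -5+33=28 >-7, r--
l=1 r=15: -5+30=25 >-7, r--
l=1 r=14: -5+25=20 >-7, r--
l=1 r=13: -5+24=19 >-7, r--
l=1 r=12: -5+18=13 >-7, r--
l=1 r=11: -5+17=12 >-7, r--
l=1 r=10: -5+12=7 >-7, r--
l=1 r=9: -5+11=6 >-7, r--
l=1 r=8: -5+10=5 >-7, r--
l=1 r=7: -5+6=1 >-7, r--
l=1 r=6: -5+5=0 >-7, r--
l=1 r=5: -5+2=-3 >-7, r--
l=1 r=4: -5+0=-5 >-7, r--
l=1 r=3: -5+-1=-6 >-7, r--
l=1 r=2: -5+-4=-9 <-7, l++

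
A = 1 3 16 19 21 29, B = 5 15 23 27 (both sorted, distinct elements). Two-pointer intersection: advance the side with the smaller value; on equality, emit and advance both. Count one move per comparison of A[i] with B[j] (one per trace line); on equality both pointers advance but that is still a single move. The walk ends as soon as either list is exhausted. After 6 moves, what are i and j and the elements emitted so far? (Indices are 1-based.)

[i=1,j=1] 1<5 → i++
[i=2,j=1] 3<5 → i++
[i=3,j=1] 16>5 → j++
[i=3,j=2] 16>15 → j++
[i=3,j=3] 16<23 → i++
[i=4,j=3] 19<23 → i++

i=5, j=3, emitted=[]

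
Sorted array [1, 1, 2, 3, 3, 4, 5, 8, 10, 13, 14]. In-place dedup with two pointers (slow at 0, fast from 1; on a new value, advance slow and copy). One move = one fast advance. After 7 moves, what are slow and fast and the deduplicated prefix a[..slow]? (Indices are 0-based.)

slow=0 fast=1: a[fast]=1=a[slow] dup, fast++
slow=0 fast=2: a[fast]=2≠a[slow]=1 write a[1]=2, slow++,fast++
slow=1 fast=3: a[fast]=3≠a[slow]=2 write a[2]=3, slow++,fast++
slow=2 fast=4: a[fast]=3=a[slow] dup, fast++
slow=2 fast=5: a[fast]=4≠a[slow]=3 write a[3]=4, slow++,fast++
slow=3 fast=6: a[fast]=5≠a[slow]=4 write a[4]=5, slow++,fast++
slow=4 fast=7: a[fast]=8≠a[slow]=5 write a[5]=8, slow++,fast++

slow=5, fast=8, prefix=[1, 2, 3, 4, 5, 8]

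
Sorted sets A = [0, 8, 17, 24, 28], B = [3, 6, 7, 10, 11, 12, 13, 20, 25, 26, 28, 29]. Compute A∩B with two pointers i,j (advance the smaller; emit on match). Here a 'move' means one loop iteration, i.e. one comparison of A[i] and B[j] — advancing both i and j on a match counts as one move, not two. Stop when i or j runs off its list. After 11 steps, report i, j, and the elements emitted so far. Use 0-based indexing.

[i=0,j=0] 0<3 → i++
[i=1,j=0] 8>3 → j++
[i=1,j=1] 8>6 → j++
[i=1,j=2] 8>7 → j++
[i=1,j=3] 8<10 → i++
[i=2,j=3] 17>10 → j++
[i=2,j=4] 17>11 → j++
[i=2,j=5] 17>12 → j++
[i=2,j=6] 17>13 → j++
[i=2,j=7] 17<20 → i++
[i=3,j=7] 24>20 → j++

i=3, j=8, emitted=[]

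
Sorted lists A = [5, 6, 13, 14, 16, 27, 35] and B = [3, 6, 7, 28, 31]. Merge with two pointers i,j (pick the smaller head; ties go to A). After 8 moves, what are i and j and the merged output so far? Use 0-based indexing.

i=0 j=0: A[i]=5>B[j]=3 take 3, j++
i=0 j=1: A[i]=5<=B[j]=6 take 5, i++
i=1 j=1: A[i]=6<=B[j]=6 take 6, i++
i=2 j=1: A[i]=13>B[j]=6 take 6, j++
i=2 j=2: A[i]=13>B[j]=7 take 7, j++
i=2 j=3: A[i]=13<=B[j]=28 take 13, i++
i=3 j=3: A[i]=14<=B[j]=28 take 14, i++
i=4 j=3: A[i]=16<=B[j]=28 take 16, i++

i=5, j=3, merged so far=[3, 5, 6, 6, 7, 13, 14, 16]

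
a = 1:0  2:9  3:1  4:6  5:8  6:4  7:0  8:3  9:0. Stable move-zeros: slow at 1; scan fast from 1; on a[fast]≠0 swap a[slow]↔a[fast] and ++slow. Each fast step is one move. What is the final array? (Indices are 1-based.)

(s=1,f=1) a[fast]=0 → fast++
(s=1,f=2) a[fast]=9≠0 swap→a[1]=9 → slow++,fast++
(s=2,f=3) a[fast]=1≠0 swap→a[2]=1 → slow++,fast++
(s=3,f=4) a[fast]=6≠0 swap→a[3]=6 → slow++,fast++
(s=4,f=5) a[fast]=8≠0 swap→a[4]=8 → slow++,fast++
(s=5,f=6) a[fast]=4≠0 swap→a[5]=4 → slow++,fast++
(s=6,f=7) a[fast]=0 → fast++
(s=6,f=8) a[fast]=3≠0 swap→a[6]=3 → slow++,fast++
(s=7,f=9) a[fast]=0 → fast++

[9, 1, 6, 8, 4, 3, 0, 0, 0]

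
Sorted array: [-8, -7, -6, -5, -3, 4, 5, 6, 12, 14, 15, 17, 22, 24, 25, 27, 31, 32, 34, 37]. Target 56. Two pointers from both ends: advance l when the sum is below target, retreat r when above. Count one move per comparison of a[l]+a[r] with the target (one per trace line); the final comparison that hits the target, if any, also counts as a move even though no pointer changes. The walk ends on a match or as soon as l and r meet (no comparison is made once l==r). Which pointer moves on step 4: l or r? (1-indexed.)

l

l=1 r=20: -8+37=29 <56, l++
l=2 r=20: -7+37=30 <56, l++
l=3 r=20: -6+37=31 <56, l++
l=4 r=20: -5+37=32 <56, l++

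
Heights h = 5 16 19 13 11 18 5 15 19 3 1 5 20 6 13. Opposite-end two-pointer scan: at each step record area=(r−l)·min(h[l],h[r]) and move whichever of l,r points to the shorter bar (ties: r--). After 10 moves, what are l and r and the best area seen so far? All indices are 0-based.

l=8, r=12, best area=190

l=0 r=14: min(5,13)*14=70 best=70 *, l++
l=1 r=14: min(16,13)*13=169 best=169 *, r--
l=1 r=13: min(16,6)*12=72 best=169, r--
l=1 r=12: min(16,20)*11=176 best=176 *, l++
l=2 r=12: min(19,20)*10=190 best=190 *, l++
l=3 r=12: min(13,20)*9=117 best=190, l++
l=4 r=12: min(11,20)*8=88 best=190, l++
l=5 r=12: min(18,20)*7=126 best=190, l++
l=6 r=12: min(5,20)*6=30 best=190, l++
l=7 r=12: min(15,20)*5=75 best=190, l++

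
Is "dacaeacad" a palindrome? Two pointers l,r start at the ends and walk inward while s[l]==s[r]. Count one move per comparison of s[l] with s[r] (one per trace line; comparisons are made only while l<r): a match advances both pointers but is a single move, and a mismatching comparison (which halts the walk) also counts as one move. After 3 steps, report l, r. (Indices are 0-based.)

l=3, r=5

[0,8] 'd'=='d' → l++,r--
[1,7] 'a'=='a' → l++,r--
[2,6] 'c'=='c' → l++,r--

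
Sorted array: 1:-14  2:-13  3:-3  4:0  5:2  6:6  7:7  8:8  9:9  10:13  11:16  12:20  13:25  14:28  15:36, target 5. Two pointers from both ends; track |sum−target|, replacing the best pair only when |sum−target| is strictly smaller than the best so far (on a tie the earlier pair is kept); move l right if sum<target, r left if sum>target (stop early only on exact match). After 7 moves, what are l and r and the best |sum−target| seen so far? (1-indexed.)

l=3, r=10, best |Δ|=1

l=1 r=15: -14+36=22 d=17 *, r--
l=1 r=14: -14+28=14 d=9 *, r--
l=1 r=13: -14+25=11 d=6 *, r--
l=1 r=12: -14+20=6 d=1 *, r--
l=1 r=11: -14+16=2 d=3, l++
l=2 r=11: -13+16=3 d=2, l++
l=3 r=11: -3+16=13 d=8, r--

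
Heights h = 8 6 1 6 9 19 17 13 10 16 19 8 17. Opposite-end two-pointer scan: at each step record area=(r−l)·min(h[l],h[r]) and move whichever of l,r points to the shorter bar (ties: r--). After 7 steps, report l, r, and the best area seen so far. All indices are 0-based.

l=5, r=10, best area=119

l=0 r=12: min(8,17)*12=96 best=96 *, l++
l=1 r=12: min(6,17)*11=66 best=96, l++
l=2 r=12: min(1,17)*10=10 best=96, l++
l=3 r=12: min(6,17)*9=54 best=96, l++
l=4 r=12: min(9,17)*8=72 best=96, l++
l=5 r=12: min(19,17)*7=119 best=119 *, r--
l=5 r=11: min(19,8)*6=48 best=119, r--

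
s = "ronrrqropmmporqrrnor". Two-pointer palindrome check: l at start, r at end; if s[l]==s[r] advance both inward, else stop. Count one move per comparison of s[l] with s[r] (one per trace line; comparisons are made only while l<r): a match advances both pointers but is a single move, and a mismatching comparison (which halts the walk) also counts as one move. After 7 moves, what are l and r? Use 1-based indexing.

[1,20] 'r'=='r' → l++,r--
[2,19] 'o'=='o' → l++,r--
[3,18] 'n'=='n' → l++,r--
[4,17] 'r'=='r' → l++,r--
[5,16] 'r'=='r' → l++,r--
[6,15] 'q'=='q' → l++,r--
[7,14] 'r'=='r' → l++,r--

l=8, r=13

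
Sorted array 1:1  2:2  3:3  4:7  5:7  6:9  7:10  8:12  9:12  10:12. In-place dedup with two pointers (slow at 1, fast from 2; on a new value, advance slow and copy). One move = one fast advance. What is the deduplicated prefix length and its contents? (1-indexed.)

(s=1,f=2) a[fast]=2≠a[slow]=1 write a[2]=2 → slow++,fast++
(s=2,f=3) a[fast]=3≠a[slow]=2 write a[3]=3 → slow++,fast++
(s=3,f=4) a[fast]=7≠a[slow]=3 write a[4]=7 → slow++,fast++
(s=4,f=5) a[fast]=7=a[slow] dup → fast++
(s=4,f=6) a[fast]=9≠a[slow]=7 write a[5]=9 → slow++,fast++
(s=5,f=7) a[fast]=10≠a[slow]=9 write a[6]=10 → slow++,fast++
(s=6,f=8) a[fast]=12≠a[slow]=10 write a[7]=12 → slow++,fast++
(s=7,f=9) a[fast]=12=a[slow] dup → fast++
(s=7,f=10) a[fast]=12=a[slow] dup → fast++

length 7; prefix = [1, 2, 3, 7, 9, 10, 12]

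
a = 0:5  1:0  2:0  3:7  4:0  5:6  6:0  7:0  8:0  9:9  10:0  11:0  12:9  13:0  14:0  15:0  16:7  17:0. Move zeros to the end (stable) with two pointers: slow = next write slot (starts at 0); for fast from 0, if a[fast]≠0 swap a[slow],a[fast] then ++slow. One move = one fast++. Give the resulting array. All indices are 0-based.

[5, 7, 6, 9, 9, 7, 0, 0, 0, 0, 0, 0, 0, 0, 0, 0, 0, 0]

(s=0,f=0) a[fast]=5≠0 swap→a[0]=5 → slow++,fast++
(s=1,f=1) a[fast]=0 → fast++
(s=1,f=2) a[fast]=0 → fast++
(s=1,f=3) a[fast]=7≠0 swap→a[1]=7 → slow++,fast++
(s=2,f=4) a[fast]=0 → fast++
(s=2,f=5) a[fast]=6≠0 swap→a[2]=6 → slow++,fast++
(s=3,f=6) a[fast]=0 → fast++
(s=3,f=7) a[fast]=0 → fast++
(s=3,f=8) a[fast]=0 → fast++
(s=3,f=9) a[fast]=9≠0 swap→a[3]=9 → slow++,fast++
(s=4,f=10) a[fast]=0 → fast++
(s=4,f=11) a[fast]=0 → fast++
(s=4,f=12) a[fast]=9≠0 swap→a[4]=9 → slow++,fast++
(s=5,f=13) a[fast]=0 → fast++
(s=5,f=14) a[fast]=0 → fast++
(s=5,f=15) a[fast]=0 → fast++
(s=5,f=16) a[fast]=7≠0 swap→a[5]=7 → slow++,fast++
(s=6,f=17) a[fast]=0 → fast++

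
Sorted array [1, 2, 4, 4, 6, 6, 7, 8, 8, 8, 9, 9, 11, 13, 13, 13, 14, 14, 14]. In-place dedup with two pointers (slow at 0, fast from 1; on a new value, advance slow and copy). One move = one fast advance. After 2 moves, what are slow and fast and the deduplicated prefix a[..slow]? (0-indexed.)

(s=0,f=1) a[fast]=2≠a[slow]=1 write a[1]=2 → slow++,fast++
(s=1,f=2) a[fast]=4≠a[slow]=2 write a[2]=4 → slow++,fast++

slow=2, fast=3, prefix=[1, 2, 4]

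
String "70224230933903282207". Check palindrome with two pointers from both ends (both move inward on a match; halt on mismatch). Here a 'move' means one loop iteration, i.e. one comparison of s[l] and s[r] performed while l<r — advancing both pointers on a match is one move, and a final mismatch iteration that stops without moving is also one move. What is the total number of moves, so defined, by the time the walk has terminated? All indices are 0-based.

l=0 r=19: '7'=='7', l++,r--
l=1 r=18: '0'=='0', l++,r--
l=2 r=17: '2'=='2', l++,r--
l=3 r=16: '2'=='2', l++,r--
l=4 r=15: '4'!='8', stop

5 moves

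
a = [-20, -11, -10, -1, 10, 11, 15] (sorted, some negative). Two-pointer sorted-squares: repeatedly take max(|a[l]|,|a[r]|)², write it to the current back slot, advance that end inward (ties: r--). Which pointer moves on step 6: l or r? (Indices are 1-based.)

l

[1,7] |-20|>|15| out[7]=400 → l++
[2,7] |-11|<=|15| out[6]=225 → r--
[2,6] |-11|<=|11| out[5]=121 → r--
[2,5] |-11|>|10| out[4]=121 → l++
[3,5] |-10|<=|10| out[3]=100 → r--
[3,4] |-10|>|-1| out[2]=100 → l++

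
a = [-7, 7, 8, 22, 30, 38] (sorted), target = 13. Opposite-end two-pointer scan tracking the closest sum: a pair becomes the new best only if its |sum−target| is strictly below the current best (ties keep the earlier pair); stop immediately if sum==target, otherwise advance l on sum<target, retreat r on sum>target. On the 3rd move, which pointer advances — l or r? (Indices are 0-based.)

[0,5] -7+38=31 d=18 * → r--
[0,4] -7+30=23 d=10 * → r--
[0,3] -7+22=15 d=2 * → r--

r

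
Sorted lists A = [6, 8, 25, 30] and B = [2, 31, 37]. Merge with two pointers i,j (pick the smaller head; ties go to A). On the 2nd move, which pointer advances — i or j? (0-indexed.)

i=0 j=0: A[i]=6>B[j]=2 take 2, j++
i=0 j=1: A[i]=6<=B[j]=31 take 6, i++

i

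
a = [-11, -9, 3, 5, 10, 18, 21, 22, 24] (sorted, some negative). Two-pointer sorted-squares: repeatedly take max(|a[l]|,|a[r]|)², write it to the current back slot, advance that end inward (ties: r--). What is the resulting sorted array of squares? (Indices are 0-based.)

[9, 25, 81, 100, 121, 324, 441, 484, 576]

[0,8] |-11|<=|24| out[8]=576 → r--
[0,7] |-11|<=|22| out[7]=484 → r--
[0,6] |-11|<=|21| out[6]=441 → r--
[0,5] |-11|<=|18| out[5]=324 → r--
[0,4] |-11|>|10| out[4]=121 → l++
[1,4] |-9|<=|10| out[3]=100 → r--
[1,3] |-9|>|5| out[2]=81 → l++
[2,3] |3|<=|5| out[1]=25 → r--
[2,2] |3|<=|3| out[0]=9 → r--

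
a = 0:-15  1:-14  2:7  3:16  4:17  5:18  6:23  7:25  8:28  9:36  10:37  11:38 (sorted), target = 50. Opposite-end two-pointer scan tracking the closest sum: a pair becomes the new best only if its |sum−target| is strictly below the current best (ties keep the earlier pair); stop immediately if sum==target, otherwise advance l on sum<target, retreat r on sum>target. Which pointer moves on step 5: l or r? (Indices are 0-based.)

[0,11] -15+38=23 d=27 * → l++
[1,11] -14+38=24 d=26 * → l++
[2,11] 7+38=45 d=5 * → l++
[3,11] 16+38=54 d=4 * → r--
[3,10] 16+37=53 d=3 * → r--

r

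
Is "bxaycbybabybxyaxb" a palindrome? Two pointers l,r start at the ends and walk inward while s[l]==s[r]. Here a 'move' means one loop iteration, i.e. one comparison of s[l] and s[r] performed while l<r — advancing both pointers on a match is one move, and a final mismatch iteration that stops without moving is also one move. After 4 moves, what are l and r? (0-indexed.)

l=4, r=12

l=0 r=16: 'b'=='b', l++,r--
l=1 r=15: 'x'=='x', l++,r--
l=2 r=14: 'a'=='a', l++,r--
l=3 r=13: 'y'=='y', l++,r--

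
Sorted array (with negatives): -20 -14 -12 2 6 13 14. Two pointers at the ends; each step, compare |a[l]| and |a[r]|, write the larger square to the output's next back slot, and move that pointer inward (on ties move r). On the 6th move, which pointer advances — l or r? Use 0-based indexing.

l=0 r=6: |-20|>|14| out[6]=400, l++
l=1 r=6: |-14|<=|14| out[5]=196, r--
l=1 r=5: |-14|>|13| out[4]=196, l++
l=2 r=5: |-12|<=|13| out[3]=169, r--
l=2 r=4: |-12|>|6| out[2]=144, l++
l=3 r=4: |2|<=|6| out[1]=36, r--

r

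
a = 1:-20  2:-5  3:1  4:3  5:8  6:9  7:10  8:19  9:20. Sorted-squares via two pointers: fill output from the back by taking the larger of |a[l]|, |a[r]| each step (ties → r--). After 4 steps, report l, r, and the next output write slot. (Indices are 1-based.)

l=2, r=6, next write slot=5

l=1 r=9: |-20|<=|20| out[9]=400, r--
l=1 r=8: |-20|>|19| out[8]=400, l++
l=2 r=8: |-5|<=|19| out[7]=361, r--
l=2 r=7: |-5|<=|10| out[6]=100, r--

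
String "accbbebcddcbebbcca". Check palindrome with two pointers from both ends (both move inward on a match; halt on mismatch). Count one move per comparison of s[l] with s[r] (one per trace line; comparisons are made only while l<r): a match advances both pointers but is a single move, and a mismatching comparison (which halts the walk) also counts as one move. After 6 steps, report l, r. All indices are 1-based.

l=7, r=12

[1,18] 'a'=='a' → l++,r--
[2,17] 'c'=='c' → l++,r--
[3,16] 'c'=='c' → l++,r--
[4,15] 'b'=='b' → l++,r--
[5,14] 'b'=='b' → l++,r--
[6,13] 'e'=='e' → l++,r--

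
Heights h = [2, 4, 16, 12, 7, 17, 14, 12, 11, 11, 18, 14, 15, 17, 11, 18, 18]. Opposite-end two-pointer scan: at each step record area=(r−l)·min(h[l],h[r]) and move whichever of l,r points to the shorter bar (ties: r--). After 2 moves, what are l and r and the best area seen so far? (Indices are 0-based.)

[0,16] min(2,18)*16=32 best=32 * → l++
[1,16] min(4,18)*15=60 best=60 * → l++

l=2, r=16, best area=60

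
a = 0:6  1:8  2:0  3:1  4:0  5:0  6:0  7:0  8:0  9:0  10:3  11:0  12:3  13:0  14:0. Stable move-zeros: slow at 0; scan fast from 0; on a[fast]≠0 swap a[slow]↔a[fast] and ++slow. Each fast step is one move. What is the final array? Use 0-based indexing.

[6, 8, 1, 3, 3, 0, 0, 0, 0, 0, 0, 0, 0, 0, 0]

(s=0,f=0) a[fast]=6≠0 swap→a[0]=6 → slow++,fast++
(s=1,f=1) a[fast]=8≠0 swap→a[1]=8 → slow++,fast++
(s=2,f=2) a[fast]=0 → fast++
(s=2,f=3) a[fast]=1≠0 swap→a[2]=1 → slow++,fast++
(s=3,f=4) a[fast]=0 → fast++
(s=3,f=5) a[fast]=0 → fast++
(s=3,f=6) a[fast]=0 → fast++
(s=3,f=7) a[fast]=0 → fast++
(s=3,f=8) a[fast]=0 → fast++
(s=3,f=9) a[fast]=0 → fast++
(s=3,f=10) a[fast]=3≠0 swap→a[3]=3 → slow++,fast++
(s=4,f=11) a[fast]=0 → fast++
(s=4,f=12) a[fast]=3≠0 swap→a[4]=3 → slow++,fast++
(s=5,f=13) a[fast]=0 → fast++
(s=5,f=14) a[fast]=0 → fast++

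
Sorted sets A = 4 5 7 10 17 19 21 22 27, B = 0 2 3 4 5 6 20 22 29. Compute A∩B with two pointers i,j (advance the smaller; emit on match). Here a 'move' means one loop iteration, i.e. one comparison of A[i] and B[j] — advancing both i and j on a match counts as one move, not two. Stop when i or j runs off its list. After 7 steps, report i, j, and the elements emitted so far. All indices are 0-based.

i=3, j=6, emitted=[4, 5]

[i=0,j=0] 4>0 → j++
[i=0,j=1] 4>2 → j++
[i=0,j=2] 4>3 → j++
[i=0,j=3] 4==4 emit → i++,j++
[i=1,j=4] 5==5 emit → i++,j++
[i=2,j=5] 7>6 → j++
[i=2,j=6] 7<20 → i++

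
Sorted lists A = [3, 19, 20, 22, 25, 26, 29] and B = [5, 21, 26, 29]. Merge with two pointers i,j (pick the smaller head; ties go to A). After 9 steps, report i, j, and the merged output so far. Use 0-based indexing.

i=6, j=3, merged so far=[3, 5, 19, 20, 21, 22, 25, 26, 26]

i=0 j=0: A[i]=3<=B[j]=5 take 3, i++
i=1 j=0: A[i]=19>B[j]=5 take 5, j++
i=1 j=1: A[i]=19<=B[j]=21 take 19, i++
i=2 j=1: A[i]=20<=B[j]=21 take 20, i++
i=3 j=1: A[i]=22>B[j]=21 take 21, j++
i=3 j=2: A[i]=22<=B[j]=26 take 22, i++
i=4 j=2: A[i]=25<=B[j]=26 take 25, i++
i=5 j=2: A[i]=26<=B[j]=26 take 26, i++
i=6 j=2: A[i]=29>B[j]=26 take 26, j++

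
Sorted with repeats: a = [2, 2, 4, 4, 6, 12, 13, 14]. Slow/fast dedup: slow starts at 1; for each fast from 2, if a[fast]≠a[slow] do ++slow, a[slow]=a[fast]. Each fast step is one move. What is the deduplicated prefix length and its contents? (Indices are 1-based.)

length 6; prefix = [2, 4, 6, 12, 13, 14]

(s=1,f=2) a[fast]=2=a[slow] dup → fast++
(s=1,f=3) a[fast]=4≠a[slow]=2 write a[2]=4 → slow++,fast++
(s=2,f=4) a[fast]=4=a[slow] dup → fast++
(s=2,f=5) a[fast]=6≠a[slow]=4 write a[3]=6 → slow++,fast++
(s=3,f=6) a[fast]=12≠a[slow]=6 write a[4]=12 → slow++,fast++
(s=4,f=7) a[fast]=13≠a[slow]=12 write a[5]=13 → slow++,fast++
(s=5,f=8) a[fast]=14≠a[slow]=13 write a[6]=14 → slow++,fast++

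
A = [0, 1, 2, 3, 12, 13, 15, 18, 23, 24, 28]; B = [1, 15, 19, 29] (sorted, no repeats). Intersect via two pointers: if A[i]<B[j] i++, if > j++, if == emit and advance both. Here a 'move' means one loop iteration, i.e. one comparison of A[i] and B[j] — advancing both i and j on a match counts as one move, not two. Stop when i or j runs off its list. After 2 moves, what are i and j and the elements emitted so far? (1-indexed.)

i=3, j=2, emitted=[1]

i=1 j=1: 0<1, i++
i=2 j=1: 1==1 emit, i++,j++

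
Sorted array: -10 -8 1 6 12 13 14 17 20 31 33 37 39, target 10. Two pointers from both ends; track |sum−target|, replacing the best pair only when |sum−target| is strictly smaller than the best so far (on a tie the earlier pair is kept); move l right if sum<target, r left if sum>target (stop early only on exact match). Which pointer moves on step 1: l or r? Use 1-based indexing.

[1,13] -10+39=29 d=19 * → r--

r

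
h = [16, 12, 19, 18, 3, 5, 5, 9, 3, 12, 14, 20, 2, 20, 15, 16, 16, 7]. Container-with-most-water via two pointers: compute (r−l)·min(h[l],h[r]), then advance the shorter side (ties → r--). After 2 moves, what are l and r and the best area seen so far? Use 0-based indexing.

l=0, r=15, best area=256

l=0 r=17: min(16,7)*17=119 best=119 *, r--
l=0 r=16: min(16,16)*16=256 best=256 *, r--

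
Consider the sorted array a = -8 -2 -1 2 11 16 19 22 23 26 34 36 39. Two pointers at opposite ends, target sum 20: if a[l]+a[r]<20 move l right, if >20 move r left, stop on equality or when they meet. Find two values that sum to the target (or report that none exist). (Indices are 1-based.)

[1,13] -8+39=31 >20 → r--
[1,12] -8+36=28 >20 → r--
[1,11] -8+34=26 >20 → r--
[1,10] -8+26=18 <20 → l++
[2,10] -2+26=24 >20 → r--
[2,9] -2+23=21 >20 → r--
[2,8] -2+22=20 → found

(-2, 22)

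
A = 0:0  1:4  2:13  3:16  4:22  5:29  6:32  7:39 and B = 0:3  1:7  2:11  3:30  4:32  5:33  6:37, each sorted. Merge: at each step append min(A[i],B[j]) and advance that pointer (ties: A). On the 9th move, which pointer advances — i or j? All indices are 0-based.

i=0 j=0: A[i]=0<=B[j]=3 take 0, i++
i=1 j=0: A[i]=4>B[j]=3 take 3, j++
i=1 j=1: A[i]=4<=B[j]=7 take 4, i++
i=2 j=1: A[i]=13>B[j]=7 take 7, j++
i=2 j=2: A[i]=13>B[j]=11 take 11, j++
i=2 j=3: A[i]=13<=B[j]=30 take 13, i++
i=3 j=3: A[i]=16<=B[j]=30 take 16, i++
i=4 j=3: A[i]=22<=B[j]=30 take 22, i++
i=5 j=3: A[i]=29<=B[j]=30 take 29, i++

i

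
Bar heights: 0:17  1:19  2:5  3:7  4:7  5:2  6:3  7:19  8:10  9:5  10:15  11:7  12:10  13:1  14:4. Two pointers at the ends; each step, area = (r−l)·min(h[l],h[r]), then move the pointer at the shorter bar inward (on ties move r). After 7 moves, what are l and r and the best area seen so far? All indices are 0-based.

[0,14] min(17,4)*14=56 best=56 * → r--
[0,13] min(17,1)*13=13 best=56 → r--
[0,12] min(17,10)*12=120 best=120 * → r--
[0,11] min(17,7)*11=77 best=120 → r--
[0,10] min(17,15)*10=150 best=150 * → r--
[0,9] min(17,5)*9=45 best=150 → r--
[0,8] min(17,10)*8=80 best=150 → r--

l=0, r=7, best area=150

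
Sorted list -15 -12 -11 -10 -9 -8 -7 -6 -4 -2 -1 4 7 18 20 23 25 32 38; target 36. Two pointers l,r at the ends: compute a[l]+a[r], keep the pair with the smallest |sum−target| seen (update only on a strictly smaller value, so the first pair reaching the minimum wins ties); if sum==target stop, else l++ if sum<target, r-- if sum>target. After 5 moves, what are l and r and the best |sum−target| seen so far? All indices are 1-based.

[1,19] -15+38=23 d=13 * → l++
[2,19] -12+38=26 d=10 * → l++
[3,19] -11+38=27 d=9 * → l++
[4,19] -10+38=28 d=8 * → l++
[5,19] -9+38=29 d=7 * → l++

l=6, r=19, best |Δ|=7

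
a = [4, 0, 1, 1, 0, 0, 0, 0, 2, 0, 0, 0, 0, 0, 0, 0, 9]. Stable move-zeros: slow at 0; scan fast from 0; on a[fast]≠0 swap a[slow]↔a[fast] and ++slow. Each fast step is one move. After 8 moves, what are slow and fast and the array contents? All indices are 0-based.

(s=0,f=0) a[fast]=4≠0 swap→a[0]=4 → slow++,fast++
(s=1,f=1) a[fast]=0 → fast++
(s=1,f=2) a[fast]=1≠0 swap→a[1]=1 → slow++,fast++
(s=2,f=3) a[fast]=1≠0 swap→a[2]=1 → slow++,fast++
(s=3,f=4) a[fast]=0 → fast++
(s=3,f=5) a[fast]=0 → fast++
(s=3,f=6) a[fast]=0 → fast++
(s=3,f=7) a[fast]=0 → fast++

slow=3, fast=8, a=[4, 1, 1, 0, 0, 0, 0, 0, 2, 0, 0, 0, 0, 0, 0, 0, 9]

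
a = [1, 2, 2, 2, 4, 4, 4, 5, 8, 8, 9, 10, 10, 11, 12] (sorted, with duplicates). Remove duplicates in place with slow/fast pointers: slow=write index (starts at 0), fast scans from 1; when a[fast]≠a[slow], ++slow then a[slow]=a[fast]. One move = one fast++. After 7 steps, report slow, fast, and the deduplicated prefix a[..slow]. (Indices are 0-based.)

slow=3, fast=8, prefix=[1, 2, 4, 5]

slow=0 fast=1: a[fast]=2≠a[slow]=1 write a[1]=2, slow++,fast++
slow=1 fast=2: a[fast]=2=a[slow] dup, fast++
slow=1 fast=3: a[fast]=2=a[slow] dup, fast++
slow=1 fast=4: a[fast]=4≠a[slow]=2 write a[2]=4, slow++,fast++
slow=2 fast=5: a[fast]=4=a[slow] dup, fast++
slow=2 fast=6: a[fast]=4=a[slow] dup, fast++
slow=2 fast=7: a[fast]=5≠a[slow]=4 write a[3]=5, slow++,fast++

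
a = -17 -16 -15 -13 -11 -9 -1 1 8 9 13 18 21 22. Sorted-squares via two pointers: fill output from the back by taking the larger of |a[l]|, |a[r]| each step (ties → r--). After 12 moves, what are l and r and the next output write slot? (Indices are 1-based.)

l=7, r=8, next write slot=2

l=1 r=14: |-17|<=|22| out[14]=484, r--
l=1 r=13: |-17|<=|21| out[13]=441, r--
l=1 r=12: |-17|<=|18| out[12]=324, r--
l=1 r=11: |-17|>|13| out[11]=289, l++
l=2 r=11: |-16|>|13| out[10]=256, l++
l=3 r=11: |-15|>|13| out[9]=225, l++
l=4 r=11: |-13|<=|13| out[8]=169, r--
l=4 r=10: |-13|>|9| out[7]=169, l++
l=5 r=10: |-11|>|9| out[6]=121, l++
l=6 r=10: |-9|<=|9| out[5]=81, r--
l=6 r=9: |-9|>|8| out[4]=81, l++
l=7 r=9: |-1|<=|8| out[3]=64, r--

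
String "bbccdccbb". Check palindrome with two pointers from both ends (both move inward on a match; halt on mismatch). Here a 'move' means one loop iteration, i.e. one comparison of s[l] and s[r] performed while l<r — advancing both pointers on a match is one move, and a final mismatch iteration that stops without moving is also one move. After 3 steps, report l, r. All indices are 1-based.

[1,9] 'b'=='b' → l++,r--
[2,8] 'b'=='b' → l++,r--
[3,7] 'c'=='c' → l++,r--

l=4, r=6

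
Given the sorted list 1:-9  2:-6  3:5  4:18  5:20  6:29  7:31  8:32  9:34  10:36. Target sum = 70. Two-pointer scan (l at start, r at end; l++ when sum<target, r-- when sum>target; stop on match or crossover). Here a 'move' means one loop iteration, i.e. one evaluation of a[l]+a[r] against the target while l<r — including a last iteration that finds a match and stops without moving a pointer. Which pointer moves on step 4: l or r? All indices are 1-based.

l=1 r=10: -9+36=27 <70, l++
l=2 r=10: -6+36=30 <70, l++
l=3 r=10: 5+36=41 <70, l++
l=4 r=10: 18+36=54 <70, l++

l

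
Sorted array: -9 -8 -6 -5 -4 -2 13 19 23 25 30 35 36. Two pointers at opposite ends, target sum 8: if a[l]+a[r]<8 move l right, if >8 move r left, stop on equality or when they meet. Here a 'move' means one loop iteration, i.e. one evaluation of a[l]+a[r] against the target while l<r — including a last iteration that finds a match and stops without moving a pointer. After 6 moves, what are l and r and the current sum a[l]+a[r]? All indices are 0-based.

l=0, r=6, sum=4

[0,12] -9+36=27 >8 → r--
[0,11] -9+35=26 >8 → r--
[0,10] -9+30=21 >8 → r--
[0,9] -9+25=16 >8 → r--
[0,8] -9+23=14 >8 → r--
[0,7] -9+19=10 >8 → r--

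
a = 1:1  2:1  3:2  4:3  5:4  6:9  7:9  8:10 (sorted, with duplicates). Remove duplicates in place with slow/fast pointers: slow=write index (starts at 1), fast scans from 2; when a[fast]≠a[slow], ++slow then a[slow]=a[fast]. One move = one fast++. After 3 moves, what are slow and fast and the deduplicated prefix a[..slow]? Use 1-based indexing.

slow=1 fast=2: a[fast]=1=a[slow] dup, fast++
slow=1 fast=3: a[fast]=2≠a[slow]=1 write a[2]=2, slow++,fast++
slow=2 fast=4: a[fast]=3≠a[slow]=2 write a[3]=3, slow++,fast++

slow=3, fast=5, prefix=[1, 2, 3]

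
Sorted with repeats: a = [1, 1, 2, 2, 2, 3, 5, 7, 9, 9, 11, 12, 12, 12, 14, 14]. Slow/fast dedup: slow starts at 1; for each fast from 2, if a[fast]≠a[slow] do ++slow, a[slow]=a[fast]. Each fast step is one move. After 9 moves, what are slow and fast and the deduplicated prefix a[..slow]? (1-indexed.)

slow=6, fast=11, prefix=[1, 2, 3, 5, 7, 9]

slow=1 fast=2: a[fast]=1=a[slow] dup, fast++
slow=1 fast=3: a[fast]=2≠a[slow]=1 write a[2]=2, slow++,fast++
slow=2 fast=4: a[fast]=2=a[slow] dup, fast++
slow=2 fast=5: a[fast]=2=a[slow] dup, fast++
slow=2 fast=6: a[fast]=3≠a[slow]=2 write a[3]=3, slow++,fast++
slow=3 fast=7: a[fast]=5≠a[slow]=3 write a[4]=5, slow++,fast++
slow=4 fast=8: a[fast]=7≠a[slow]=5 write a[5]=7, slow++,fast++
slow=5 fast=9: a[fast]=9≠a[slow]=7 write a[6]=9, slow++,fast++
slow=6 fast=10: a[fast]=9=a[slow] dup, fast++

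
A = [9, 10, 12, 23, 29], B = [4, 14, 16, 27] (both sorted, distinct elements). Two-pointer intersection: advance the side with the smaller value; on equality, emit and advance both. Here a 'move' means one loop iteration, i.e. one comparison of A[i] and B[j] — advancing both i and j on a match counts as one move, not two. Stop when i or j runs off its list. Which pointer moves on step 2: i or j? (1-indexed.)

[i=1,j=1] 9>4 → j++
[i=1,j=2] 9<14 → i++

i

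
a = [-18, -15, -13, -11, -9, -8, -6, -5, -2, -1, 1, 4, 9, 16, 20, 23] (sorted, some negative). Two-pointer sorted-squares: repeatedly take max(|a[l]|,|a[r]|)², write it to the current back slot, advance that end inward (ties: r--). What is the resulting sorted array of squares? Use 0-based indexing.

l=0 r=15: |-18|<=|23| out[15]=529, r--
l=0 r=14: |-18|<=|20| out[14]=400, r--
l=0 r=13: |-18|>|16| out[13]=324, l++
l=1 r=13: |-15|<=|16| out[12]=256, r--
l=1 r=12: |-15|>|9| out[11]=225, l++
l=2 r=12: |-13|>|9| out[10]=169, l++
l=3 r=12: |-11|>|9| out[9]=121, l++
l=4 r=12: |-9|<=|9| out[8]=81, r--
l=4 r=11: |-9|>|4| out[7]=81, l++
l=5 r=11: |-8|>|4| out[6]=64, l++
l=6 r=11: |-6|>|4| out[5]=36, l++
l=7 r=11: |-5|>|4| out[4]=25, l++
l=8 r=11: |-2|<=|4| out[3]=16, r--
l=8 r=10: |-2|>|1| out[2]=4, l++
l=9 r=10: |-1|<=|1| out[1]=1, r--
l=9 r=9: |-1|<=|-1| out[0]=1, r--

[1, 1, 4, 16, 25, 36, 64, 81, 81, 121, 169, 225, 256, 324, 400, 529]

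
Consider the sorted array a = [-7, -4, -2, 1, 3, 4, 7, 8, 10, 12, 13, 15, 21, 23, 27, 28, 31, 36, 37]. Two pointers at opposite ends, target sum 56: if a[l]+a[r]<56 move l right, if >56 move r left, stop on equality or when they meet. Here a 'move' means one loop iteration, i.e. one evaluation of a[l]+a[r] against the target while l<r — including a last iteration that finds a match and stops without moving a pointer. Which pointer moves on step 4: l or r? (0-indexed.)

l

[0,18] -7+37=30 <56 → l++
[1,18] -4+37=33 <56 → l++
[2,18] -2+37=35 <56 → l++
[3,18] 1+37=38 <56 → l++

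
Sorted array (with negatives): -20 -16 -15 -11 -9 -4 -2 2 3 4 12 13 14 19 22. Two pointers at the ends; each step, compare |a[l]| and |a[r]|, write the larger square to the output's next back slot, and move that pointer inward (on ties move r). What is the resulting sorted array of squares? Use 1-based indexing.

l=1 r=15: |-20|<=|22| out[15]=484, r--
l=1 r=14: |-20|>|19| out[14]=400, l++
l=2 r=14: |-16|<=|19| out[13]=361, r--
l=2 r=13: |-16|>|14| out[12]=256, l++
l=3 r=13: |-15|>|14| out[11]=225, l++
l=4 r=13: |-11|<=|14| out[10]=196, r--
l=4 r=12: |-11|<=|13| out[9]=169, r--
l=4 r=11: |-11|<=|12| out[8]=144, r--
l=4 r=10: |-11|>|4| out[7]=121, l++
l=5 r=10: |-9|>|4| out[6]=81, l++
l=6 r=10: |-4|<=|4| out[5]=16, r--
l=6 r=9: |-4|>|3| out[4]=16, l++
l=7 r=9: |-2|<=|3| out[3]=9, r--
l=7 r=8: |-2|<=|2| out[2]=4, r--
l=7 r=7: |-2|<=|-2| out[1]=4, r--

[4, 4, 9, 16, 16, 81, 121, 144, 169, 196, 225, 256, 361, 400, 484]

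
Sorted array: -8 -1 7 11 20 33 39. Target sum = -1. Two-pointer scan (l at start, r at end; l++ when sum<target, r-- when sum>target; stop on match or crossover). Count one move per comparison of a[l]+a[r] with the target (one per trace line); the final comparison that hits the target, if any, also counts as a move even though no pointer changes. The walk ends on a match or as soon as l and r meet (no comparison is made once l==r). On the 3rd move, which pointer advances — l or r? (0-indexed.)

r

l=0 r=6: -8+39=31 >-1, r--
l=0 r=5: -8+33=25 >-1, r--
l=0 r=4: -8+20=12 >-1, r--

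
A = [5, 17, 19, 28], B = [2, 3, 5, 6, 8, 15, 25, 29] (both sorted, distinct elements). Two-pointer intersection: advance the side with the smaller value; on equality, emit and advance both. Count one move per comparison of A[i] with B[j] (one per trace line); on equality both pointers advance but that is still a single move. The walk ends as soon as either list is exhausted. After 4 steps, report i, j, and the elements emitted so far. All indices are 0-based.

[i=0,j=0] 5>2 → j++
[i=0,j=1] 5>3 → j++
[i=0,j=2] 5==5 emit → i++,j++
[i=1,j=3] 17>6 → j++

i=1, j=4, emitted=[5]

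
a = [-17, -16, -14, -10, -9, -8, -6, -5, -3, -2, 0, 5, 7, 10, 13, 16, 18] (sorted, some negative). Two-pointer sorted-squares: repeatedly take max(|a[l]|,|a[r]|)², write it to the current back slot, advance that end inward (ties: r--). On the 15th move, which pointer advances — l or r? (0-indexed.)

l

[0,16] |-17|<=|18| out[16]=324 → r--
[0,15] |-17|>|16| out[15]=289 → l++
[1,15] |-16|<=|16| out[14]=256 → r--
[1,14] |-16|>|13| out[13]=256 → l++
[2,14] |-14|>|13| out[12]=196 → l++
[3,14] |-10|<=|13| out[11]=169 → r--
[3,13] |-10|<=|10| out[10]=100 → r--
[3,12] |-10|>|7| out[9]=100 → l++
[4,12] |-9|>|7| out[8]=81 → l++
[5,12] |-8|>|7| out[7]=64 → l++
[6,12] |-6|<=|7| out[6]=49 → r--
[6,11] |-6|>|5| out[5]=36 → l++
[7,11] |-5|<=|5| out[4]=25 → r--
[7,10] |-5|>|0| out[3]=25 → l++
[8,10] |-3|>|0| out[2]=9 → l++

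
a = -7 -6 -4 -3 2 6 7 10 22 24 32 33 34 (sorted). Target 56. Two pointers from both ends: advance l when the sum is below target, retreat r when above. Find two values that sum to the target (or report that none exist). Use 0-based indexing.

(22, 34)

[0,12] -7+34=27 <56 → l++
[1,12] -6+34=28 <56 → l++
[2,12] -4+34=30 <56 → l++
[3,12] -3+34=31 <56 → l++
[4,12] 2+34=36 <56 → l++
[5,12] 6+34=40 <56 → l++
[6,12] 7+34=41 <56 → l++
[7,12] 10+34=44 <56 → l++
[8,12] 22+34=56 → found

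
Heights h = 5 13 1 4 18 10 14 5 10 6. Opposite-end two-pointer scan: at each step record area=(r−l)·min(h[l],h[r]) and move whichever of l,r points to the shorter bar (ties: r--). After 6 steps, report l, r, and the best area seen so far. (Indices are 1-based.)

l=1 r=10: min(5,6)*9=45 best=45 *, l++
l=2 r=10: min(13,6)*8=48 best=48 *, r--
l=2 r=9: min(13,10)*7=70 best=70 *, r--
l=2 r=8: min(13,5)*6=30 best=70, r--
l=2 r=7: min(13,14)*5=65 best=70, l++
l=3 r=7: min(1,14)*4=4 best=70, l++

l=4, r=7, best area=70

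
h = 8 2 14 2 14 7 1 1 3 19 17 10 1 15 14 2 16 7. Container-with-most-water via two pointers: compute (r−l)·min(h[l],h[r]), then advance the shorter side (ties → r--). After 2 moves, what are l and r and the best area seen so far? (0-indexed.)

l=1, r=16, best area=128

l=0 r=17: min(8,7)*17=119 best=119 *, r--
l=0 r=16: min(8,16)*16=128 best=128 *, l++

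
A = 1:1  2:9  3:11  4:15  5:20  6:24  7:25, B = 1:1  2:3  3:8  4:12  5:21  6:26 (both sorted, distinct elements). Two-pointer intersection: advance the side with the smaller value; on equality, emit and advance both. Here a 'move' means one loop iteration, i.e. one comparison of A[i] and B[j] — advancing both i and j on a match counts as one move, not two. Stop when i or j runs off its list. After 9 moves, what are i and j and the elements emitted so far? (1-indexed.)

[i=1,j=1] 1==1 emit → i++,j++
[i=2,j=2] 9>3 → j++
[i=2,j=3] 9>8 → j++
[i=2,j=4] 9<12 → i++
[i=3,j=4] 11<12 → i++
[i=4,j=4] 15>12 → j++
[i=4,j=5] 15<21 → i++
[i=5,j=5] 20<21 → i++
[i=6,j=5] 24>21 → j++

i=6, j=6, emitted=[1]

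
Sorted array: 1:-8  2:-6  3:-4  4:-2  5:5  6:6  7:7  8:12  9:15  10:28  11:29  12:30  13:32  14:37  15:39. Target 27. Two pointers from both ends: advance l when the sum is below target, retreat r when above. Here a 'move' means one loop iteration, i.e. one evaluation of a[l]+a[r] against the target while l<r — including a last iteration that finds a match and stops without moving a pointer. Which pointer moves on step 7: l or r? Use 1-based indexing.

l=1 r=15: -8+39=31 >27, r--
l=1 r=14: -8+37=29 >27, r--
l=1 r=13: -8+32=24 <27, l++
l=2 r=13: -6+32=26 <27, l++
l=3 r=13: -4+32=28 >27, r--
l=3 r=12: -4+30=26 <27, l++
l=4 r=12: -2+30=28 >27, r--

r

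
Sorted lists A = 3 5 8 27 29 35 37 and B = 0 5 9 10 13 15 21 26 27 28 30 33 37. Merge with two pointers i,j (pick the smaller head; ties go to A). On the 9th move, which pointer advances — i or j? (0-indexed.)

[i=0,j=0] A[i]=3>B[j]=0 take 0 → j++
[i=0,j=1] A[i]=3<=B[j]=5 take 3 → i++
[i=1,j=1] A[i]=5<=B[j]=5 take 5 → i++
[i=2,j=1] A[i]=8>B[j]=5 take 5 → j++
[i=2,j=2] A[i]=8<=B[j]=9 take 8 → i++
[i=3,j=2] A[i]=27>B[j]=9 take 9 → j++
[i=3,j=3] A[i]=27>B[j]=10 take 10 → j++
[i=3,j=4] A[i]=27>B[j]=13 take 13 → j++
[i=3,j=5] A[i]=27>B[j]=15 take 15 → j++

j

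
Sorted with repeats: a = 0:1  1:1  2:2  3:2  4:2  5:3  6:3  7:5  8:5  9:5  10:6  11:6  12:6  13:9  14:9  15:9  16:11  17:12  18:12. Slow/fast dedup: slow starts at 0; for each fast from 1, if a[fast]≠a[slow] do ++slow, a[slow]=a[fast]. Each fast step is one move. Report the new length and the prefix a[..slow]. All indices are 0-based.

(s=0,f=1) a[fast]=1=a[slow] dup → fast++
(s=0,f=2) a[fast]=2≠a[slow]=1 write a[1]=2 → slow++,fast++
(s=1,f=3) a[fast]=2=a[slow] dup → fast++
(s=1,f=4) a[fast]=2=a[slow] dup → fast++
(s=1,f=5) a[fast]=3≠a[slow]=2 write a[2]=3 → slow++,fast++
(s=2,f=6) a[fast]=3=a[slow] dup → fast++
(s=2,f=7) a[fast]=5≠a[slow]=3 write a[3]=5 → slow++,fast++
(s=3,f=8) a[fast]=5=a[slow] dup → fast++
(s=3,f=9) a[fast]=5=a[slow] dup → fast++
(s=3,f=10) a[fast]=6≠a[slow]=5 write a[4]=6 → slow++,fast++
(s=4,f=11) a[fast]=6=a[slow] dup → fast++
(s=4,f=12) a[fast]=6=a[slow] dup → fast++
(s=4,f=13) a[fast]=9≠a[slow]=6 write a[5]=9 → slow++,fast++
(s=5,f=14) a[fast]=9=a[slow] dup → fast++
(s=5,f=15) a[fast]=9=a[slow] dup → fast++
(s=5,f=16) a[fast]=11≠a[slow]=9 write a[6]=11 → slow++,fast++
(s=6,f=17) a[fast]=12≠a[slow]=11 write a[7]=12 → slow++,fast++
(s=7,f=18) a[fast]=12=a[slow] dup → fast++

length 8; prefix = [1, 2, 3, 5, 6, 9, 11, 12]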